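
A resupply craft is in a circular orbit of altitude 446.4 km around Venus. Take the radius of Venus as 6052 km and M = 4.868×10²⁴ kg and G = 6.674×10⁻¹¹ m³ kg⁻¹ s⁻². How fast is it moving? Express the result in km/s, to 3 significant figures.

μ = GM = 6.674×10⁻¹¹ × 4.868×10²⁴ = 3.249×10¹⁴ m³/s².
r = 6052 + 446.4 = 6498.4 km = 6.4984×10⁶ m.
For a circular orbit v = √(μ/r) = √(3.249×10¹⁴ / 6.498×10⁶) = √(5.000×10⁷) = 7071 m/s.
That is 7.071 km/s.

v ≈ 7.07 km/s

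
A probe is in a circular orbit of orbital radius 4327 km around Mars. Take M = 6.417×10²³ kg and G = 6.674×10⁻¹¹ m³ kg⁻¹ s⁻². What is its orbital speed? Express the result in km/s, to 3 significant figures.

v ≈ 3.15 km/s

μ = GM = 6.674×10⁻¹¹ × 6.417×10²³ = 4.283×10¹³ m³/s².
r = 4327 km = 4.327×10⁶ m.
For a circular orbit v = √(μ/r) = √(4.283×10¹³ / 4.327×10⁶) = √(9.898×10⁶) = 3146 m/s.
That is 3.146 km/s.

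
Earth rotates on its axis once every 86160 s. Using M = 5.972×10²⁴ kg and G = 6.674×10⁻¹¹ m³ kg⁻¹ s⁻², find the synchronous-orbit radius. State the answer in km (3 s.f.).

r_sync ≈ 42200 km

μ = GM = 6.674×10⁻¹¹ × 5.972×10²⁴ = 3.986×10¹⁴ m³/s².
A synchronous orbit has period T, so by Kepler's third law a = (μT²/4π²)^(1/3).
μT²/4π² = 3.986×10¹⁴ × (8.616×10⁴)² / 39.48 = 7.495×10²² m³.
a = 4.216×10⁷ m = 42162 km.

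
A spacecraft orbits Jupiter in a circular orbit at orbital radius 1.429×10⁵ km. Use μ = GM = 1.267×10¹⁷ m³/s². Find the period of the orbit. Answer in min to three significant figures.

r = 1.429×10⁵ km = 1.429×10⁸ m.
Kepler's third law: T = 2π√(r³/μ) = 2π√((1.429×10⁸)³ / 1.267×10¹⁷).
r³/μ = 2.303×10⁷ s², so T = 2π × 4.799×10³ = 3.015×10⁴ s.
Converting: 3.015×10⁴ s ÷ 60.00 = 502.6 min.

T ≈ 503 min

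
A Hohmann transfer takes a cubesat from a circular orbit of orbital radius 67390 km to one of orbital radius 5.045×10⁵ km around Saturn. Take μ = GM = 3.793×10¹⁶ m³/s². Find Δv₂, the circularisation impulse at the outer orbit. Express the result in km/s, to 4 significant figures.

r₁ = 67390 km = 6.739×10⁷ m.
r₂ = 5.045×10⁵ km = 5.045×10⁸ m.
Transfer ellipse a_t = (r₁ + r₂)/2 = 2.859×10⁸ m.
At r₁: circular v_c1 = √(μ/r₁) = 23720 m/s; transfer-perikrone v_p = √[μ(2/r₁ − 1/a_t)] = 31510 m/s.
At r₂: circular v_c2 = √(μ/r₂) = 8671 m/s; transfer-apokrone v_a = √[μ(2/r₂ − 1/a_t)] = 4209 m/s.
Δv₂ = v_c2 − v_a = 4461 m/s.
= 4.461 km/s.

Δv ≈ 4.461 km/s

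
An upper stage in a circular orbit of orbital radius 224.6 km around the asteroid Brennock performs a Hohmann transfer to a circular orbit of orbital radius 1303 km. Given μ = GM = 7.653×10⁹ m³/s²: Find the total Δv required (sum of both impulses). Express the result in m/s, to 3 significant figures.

Δv_total ≈ 91.6 m/s

r₁ = 224.6 km = 2.246×10⁵ m.
r₂ = 1303 km = 1.303×10⁶ m.
Transfer ellipse a_t = (r₁ + r₂)/2 = 7.638×10⁵ m.
At r₁: circular v_c1 = √(μ/r₁) = 184.6 m/s; transfer-periapsis v_p = √[μ(2/r₁ − 1/a_t)] = 241.1 m/s.
Δv₁ = v_p − v_c1 = 56.51 m/s.
At r₂: circular v_c2 = √(μ/r₂) = 76.64 m/s; transfer-apoapsis v_a = √[μ(2/r₂ − 1/a_t)] = 41.56 m/s.
Δv₂ = v_c2 − v_a = 35.08 m/s.
Total Δv = Δv₁ + Δv₂ = 91.59 m/s.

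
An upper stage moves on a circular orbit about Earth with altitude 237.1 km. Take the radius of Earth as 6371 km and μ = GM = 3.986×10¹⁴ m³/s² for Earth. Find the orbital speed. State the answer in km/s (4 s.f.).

v ≈ 7.767 km/s

r = 6371 + 237.1 = 6608.1 km = 6.6081×10⁶ m.
For a circular orbit v = √(μ/r) = √(3.986×10¹⁴ / 6.608×10⁶) = √(6.032×10⁷) = 7767 m/s.
That is 7.767 km/s.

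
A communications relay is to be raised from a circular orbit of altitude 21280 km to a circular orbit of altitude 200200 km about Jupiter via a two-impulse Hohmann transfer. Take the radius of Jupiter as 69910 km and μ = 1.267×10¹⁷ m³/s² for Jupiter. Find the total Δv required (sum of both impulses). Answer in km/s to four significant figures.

Δv_total ≈ 14.57 km/s

r₁ = 69910 + 21280 = 91190 km = 9.1190×10⁷ m.
r₂ = 69910 + 200200 = 270110 km = 2.7011×10⁸ m.
Transfer ellipse a_t = (r₁ + r₂)/2 = 1.806×10⁸ m.
At r₁: circular v_c1 = √(μ/r₁) = 37270 m/s; transfer-perijove v_p = √[μ(2/r₁ − 1/a_t)] = 45580 m/s.
Δv₁ = v_p − v_c1 = 8304 m/s.
At r₂: circular v_c2 = √(μ/r₂) = 21660 m/s; transfer-apojove v_a = √[μ(2/r₂ − 1/a_t)] = 15390 m/s.
Δv₂ = v_c2 − v_a = 6270 m/s.
Total Δv = Δv₁ + Δv₂ = 14570 m/s = 14.57 km/s.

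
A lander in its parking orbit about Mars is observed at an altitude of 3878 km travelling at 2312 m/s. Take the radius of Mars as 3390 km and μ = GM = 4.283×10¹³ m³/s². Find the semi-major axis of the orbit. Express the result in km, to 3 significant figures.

r = 3390 + 3878 = 7268.0 km = 7.268×10⁶ m.
Vis-viva rearranged: 1/a = 2/r − v²/μ = 2.752×10⁻⁷ − 1.248×10⁻⁷ = 1.504×10⁻⁷ m⁻¹.
a = 6.650×10⁶ m = 6650.0 km.

a ≈ 6650 km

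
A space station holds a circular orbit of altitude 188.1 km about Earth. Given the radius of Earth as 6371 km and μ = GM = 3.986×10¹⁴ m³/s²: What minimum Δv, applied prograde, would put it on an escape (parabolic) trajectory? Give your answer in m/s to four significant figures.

r = 6371 + 188.1 = 6559.1 km = 6.5591×10⁶ m.
Circular speed v_c = √(μ/r) = 7796 m/s.
Escape speed v_esc = √(2μ/r) = √2 × v_c = 11020 m/s.
Δv = v_esc − v_c = 3229 m/s.

Δv ≈ 3229 m/s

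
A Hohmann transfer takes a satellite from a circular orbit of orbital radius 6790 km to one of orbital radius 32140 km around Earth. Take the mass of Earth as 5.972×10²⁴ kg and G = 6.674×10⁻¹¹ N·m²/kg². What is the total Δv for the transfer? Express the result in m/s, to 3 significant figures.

Δv_total ≈ 3630 m/s

μ = GM = 6.674×10⁻¹¹ × 5.972×10²⁴ = 3.986×10¹⁴ m³/s².
r₁ = 6790 km = 6.790×10⁶ m.
r₂ = 32140 km = 3.214×10⁷ m.
Transfer ellipse a_t = (r₁ + r₂)/2 = 1.946×10⁷ m.
At r₁: circular v_c1 = √(μ/r₁) = 7662 m/s; transfer-perigee v_p = √[μ(2/r₁ − 1/a_t)] = 9845 m/s.
Δv₁ = v_p − v_c1 = 2183 m/s.
At r₂: circular v_c2 = √(μ/r₂) = 3522 m/s; transfer-apogee v_a = √[μ(2/r₂ − 1/a_t)] = 2080 m/s.
Δv₂ = v_c2 − v_a = 1442 m/s.
Total Δv = Δv₁ + Δv₂ = 3625 m/s.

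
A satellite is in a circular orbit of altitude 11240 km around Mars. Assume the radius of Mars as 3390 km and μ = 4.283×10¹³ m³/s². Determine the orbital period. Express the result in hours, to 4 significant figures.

T ≈ 14.92 hours

r = 3390 + 11240 = 14630 km = 1.4630×10⁷ m.
Kepler's third law: T = 2π√(r³/μ) = 2π√((1.463×10⁷)³ / 4.283×10¹³).
r³/μ = 7.311×10⁷ s², so T = 2π × 8.551×10³ = 5.372×10⁴ s.
Converting: 5.372×10⁴ s ÷ 3600 = 14.92 hours.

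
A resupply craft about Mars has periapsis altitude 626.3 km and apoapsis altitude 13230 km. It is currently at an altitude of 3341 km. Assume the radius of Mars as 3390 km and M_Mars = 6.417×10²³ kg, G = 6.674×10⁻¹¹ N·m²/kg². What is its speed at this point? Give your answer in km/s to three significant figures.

v ≈ 2.93 km/s

μ = GM = 6.674×10⁻¹¹ × 6.417×10²³ = 4.283×10¹³ m³/s².
r_p = 3390 + 626.3 = 4016.3 km = 4.0163×10⁶ m.
r_a = 3390 + 13230 = 16620 km = 1.6620×10⁷ m.
r = 3390 + 3341 = 6731.0 km = 6.731×10⁶ m.
Semi-major axis a = (r_p + r_a)/2 = 10318 km = 1.032×10⁷ m.
Vis-viva: v² = μ(2/r − 1/a) = 4.283×10¹³ × (2.971×10⁻⁷ − 9.692×10⁻⁸) = 8.575×10⁶ m²/s².
v = 2928 m/s = 2.928 km/s.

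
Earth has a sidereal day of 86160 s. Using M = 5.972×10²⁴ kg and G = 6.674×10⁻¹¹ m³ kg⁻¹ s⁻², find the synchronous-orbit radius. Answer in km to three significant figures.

μ = GM = 6.674×10⁻¹¹ × 5.972×10²⁴ = 3.986×10¹⁴ m³/s².
A synchronous orbit has period T, so by Kepler's third law a = (μT²/4π²)^(1/3).
μT²/4π² = 3.986×10¹⁴ × (8.616×10⁴)² / 39.48 = 7.495×10²² m³.
a = 4.216×10⁷ m = 42162 km.

r_sync ≈ 42200 km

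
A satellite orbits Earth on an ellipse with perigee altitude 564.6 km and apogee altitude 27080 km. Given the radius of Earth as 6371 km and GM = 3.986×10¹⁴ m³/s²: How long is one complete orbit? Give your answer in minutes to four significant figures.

T ≈ 476.0 minutes

r_p = 6371 + 564.6 = 6935.6 km = 6.9356×10⁶ m.
r_a = 6371 + 27080 = 33451 km = 3.3451×10⁷ m.
Semi-major axis a = (r_p + r_a)/2 = (6935.6 + 33451)/2 = 20193 km = 2.019×10⁷ m.
By Kepler's third law T = 2π√(a³/μ) = 2π × 4.545×10³ = 2.856×10⁴ s.
= 476.0 minutes.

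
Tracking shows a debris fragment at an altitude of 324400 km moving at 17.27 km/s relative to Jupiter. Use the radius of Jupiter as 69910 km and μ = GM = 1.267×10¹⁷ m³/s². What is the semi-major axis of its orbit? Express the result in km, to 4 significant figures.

r = 69910 + 324400 = 3.9431×10⁵ km = 3.943×10⁸ m.
Vis-viva rearranged: 1/a = 2/r − v²/μ = 5.072×10⁻⁹ − 2.354×10⁻⁹ = 2.718×10⁻⁹ m⁻¹.
a = 3.679×10⁸ m = 3.6790×10⁵ km.

a ≈ 3.679×10⁵ km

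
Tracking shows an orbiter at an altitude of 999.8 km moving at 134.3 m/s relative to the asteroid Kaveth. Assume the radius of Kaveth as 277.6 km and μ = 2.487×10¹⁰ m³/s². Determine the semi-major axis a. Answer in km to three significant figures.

a ≈ 1190 km

r = 277.6 + 999.8 = 1277.4 km = 1.277×10⁶ m.
Vis-viva rearranged: 1/a = 2/r − v²/μ = 1.566×10⁻⁶ − 7.252×10⁻⁷ = 8.404×10⁻⁷ m⁻¹.
a = 1.190×10⁶ m = 1189.8 km.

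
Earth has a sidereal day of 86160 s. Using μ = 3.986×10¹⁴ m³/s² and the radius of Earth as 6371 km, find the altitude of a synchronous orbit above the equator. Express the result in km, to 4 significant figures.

A synchronous orbit has period T, so by Kepler's third law a = (μT²/4π²)^(1/3).
μT²/4π² = 3.986×10¹⁴ × (8.616×10⁴)² / 39.48 = 7.495×10²² m³.
a = 4.216×10⁷ m = 42163 km.
Altitude h = a − R = 42163 − 6371 = 35792 km.

h_sync ≈ 35790 km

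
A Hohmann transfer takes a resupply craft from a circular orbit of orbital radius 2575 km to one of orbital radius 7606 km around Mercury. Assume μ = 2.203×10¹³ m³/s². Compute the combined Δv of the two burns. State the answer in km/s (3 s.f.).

r₁ = 2575 km = 2.575×10⁶ m.
r₂ = 7606 km = 7.606×10⁶ m.
Transfer ellipse a_t = (r₁ + r₂)/2 = 5.090×10⁶ m.
At r₁: circular v_c1 = √(μ/r₁) = 2925 m/s; transfer-periherm v_p = √[μ(2/r₁ − 1/a_t)] = 3575 m/s.
Δv₁ = v_p − v_c1 = 650.4 m/s.
At r₂: circular v_c2 = √(μ/r₂) = 1702 m/s; transfer-apoherm v_a = √[μ(2/r₂ − 1/a_t)] = 1210 m/s.
Δv₂ = v_c2 − v_a = 491.5 m/s.
Total Δv = Δv₁ + Δv₂ = 1142 m/s = 1.142 km/s.

Δv_total ≈ 1.14 km/s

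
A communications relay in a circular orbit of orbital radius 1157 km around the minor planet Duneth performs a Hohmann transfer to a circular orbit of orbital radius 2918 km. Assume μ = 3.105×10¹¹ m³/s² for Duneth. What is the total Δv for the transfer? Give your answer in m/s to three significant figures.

r₁ = 1157 km = 1.157×10⁶ m.
r₂ = 2918 km = 2.918×10⁶ m.
Transfer ellipse a_t = (r₁ + r₂)/2 = 2.038×10⁶ m.
At r₁: circular v_c1 = √(μ/r₁) = 518.0 m/s; transfer-periapsis v_p = √[μ(2/r₁ − 1/a_t)] = 620.0 m/s.
Δv₁ = v_p − v_c1 = 101.9 m/s.
At r₂: circular v_c2 = √(μ/r₂) = 326.2 m/s; transfer-apoapsis v_a = √[μ(2/r₂ − 1/a_t)] = 245.8 m/s.
Δv₂ = v_c2 − v_a = 80.39 m/s.
Total Δv = Δv₁ + Δv₂ = 182.3 m/s.

Δv_total ≈ 182 m/s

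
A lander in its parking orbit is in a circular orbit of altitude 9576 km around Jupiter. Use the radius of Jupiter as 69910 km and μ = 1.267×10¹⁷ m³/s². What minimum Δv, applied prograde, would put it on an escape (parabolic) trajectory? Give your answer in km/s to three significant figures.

Δv ≈ 16.5 km/s

r = 69910 + 9576 = 79486 km = 7.9486×10⁷ m.
Circular speed v_c = √(μ/r) = 39920 m/s.
Escape speed v_esc = √(2μ/r) = √2 × v_c = 56460 m/s.
Δv = v_esc − v_c = 16540 m/s = 16.54 km/s.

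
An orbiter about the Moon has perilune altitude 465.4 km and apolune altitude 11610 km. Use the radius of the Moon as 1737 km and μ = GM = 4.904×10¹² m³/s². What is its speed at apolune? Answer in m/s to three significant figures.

v ≈ 323 m/s

r_p = 1737 + 465.4 = 2202.4 km = 2.2024×10⁶ m.
r_a = 1737 + 11610 = 13347 km = 1.3347×10⁷ m.
Semi-major axis a = (r_p + r_a)/2 = 7774.7 km = 7.775×10⁶ m.
Vis-viva: v² = μ(2/r − 1/a) = 4.904×10¹² × (1.498×10⁻⁷ − 1.286×10⁻⁷) = 1.041×10⁵ m²/s².
v = 322.6 m/s.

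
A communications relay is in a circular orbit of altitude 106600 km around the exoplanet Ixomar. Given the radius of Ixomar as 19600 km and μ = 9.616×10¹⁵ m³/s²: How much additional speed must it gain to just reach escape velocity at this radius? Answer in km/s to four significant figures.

Δv ≈ 3.616 km/s

r = 19600 + 106600 = 126200 km = 1.2620×10⁸ m.
Circular speed v_c = √(μ/r) = 8729 m/s.
Escape speed v_esc = √(2μ/r) = √2 × v_c = 12340 m/s.
Δv = v_esc − v_c = 3616 m/s = 3.616 km/s.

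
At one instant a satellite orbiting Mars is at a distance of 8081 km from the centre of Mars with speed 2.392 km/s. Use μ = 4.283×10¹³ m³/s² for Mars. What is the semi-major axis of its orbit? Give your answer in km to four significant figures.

r = 8.081×10⁶ m.
Specific orbital energy ε = v²/2 − μ/r = (2392)²/2 − 4.283×10¹³/8.081×10⁶ = -2.439×10⁶ J/kg.
Since ε = −μ/(2a), a = −μ/(2ε) = 8.779×10⁶ m = 8779.3 km.

a ≈ 8779 km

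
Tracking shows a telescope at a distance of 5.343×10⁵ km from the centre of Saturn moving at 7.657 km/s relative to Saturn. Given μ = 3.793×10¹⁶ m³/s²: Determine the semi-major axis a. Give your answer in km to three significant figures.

a ≈ 4.55×10⁵ km

r = 5.343×10⁸ m.
Vis-viva rearranged: 1/a = 2/r − v²/μ = 3.743×10⁻⁹ − 1.546×10⁻⁹ = 2.197×10⁻⁹ m⁻¹.
a = 4.551×10⁸ m = 4.5507×10⁵ km.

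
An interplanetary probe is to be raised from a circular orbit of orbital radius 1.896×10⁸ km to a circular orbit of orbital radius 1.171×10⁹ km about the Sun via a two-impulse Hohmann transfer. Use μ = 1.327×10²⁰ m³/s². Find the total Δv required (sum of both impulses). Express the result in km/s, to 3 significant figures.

r₁ = 1.896×10⁸ km = 1.896×10¹¹ m.
r₂ = 1.171×10⁹ km = 1.171×10¹² m.
Transfer ellipse a_t = (r₁ + r₂)/2 = 6.803×10¹¹ m.
At r₁: circular v_c1 = √(μ/r₁) = 26460 m/s; transfer-perihelion v_p = √[μ(2/r₁ − 1/a_t)] = 34710 m/s.
Δv₁ = v_p − v_c1 = 8254 m/s.
At r₂: circular v_c2 = √(μ/r₂) = 10650 m/s; transfer-aphelion v_a = √[μ(2/r₂ − 1/a_t)] = 5620 m/s.
Δv₂ = v_c2 − v_a = 5025 m/s.
Total Δv = Δv₁ + Δv₂ = 13280 m/s = 13.28 km/s.

Δv_total ≈ 13.3 km/s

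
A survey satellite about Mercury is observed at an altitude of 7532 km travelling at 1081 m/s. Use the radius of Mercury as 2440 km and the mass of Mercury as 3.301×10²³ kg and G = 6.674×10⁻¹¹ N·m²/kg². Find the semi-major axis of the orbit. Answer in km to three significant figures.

μ = GM = 6.674×10⁻¹¹ × 3.301×10²³ = 2.203×10¹³ m³/s².
r = 2440 + 7532 = 9972.0 km = 9.972×10⁶ m.
Specific orbital energy ε = v²/2 − μ/r = (1081)²/2 − 2.203×10¹³/9.972×10⁶ = -1.625×10⁶ J/kg.
Since ε = −μ/(2a), a = −μ/(2ε) = 6.779×10⁶ m = 6778.8 km.

a ≈ 6780 km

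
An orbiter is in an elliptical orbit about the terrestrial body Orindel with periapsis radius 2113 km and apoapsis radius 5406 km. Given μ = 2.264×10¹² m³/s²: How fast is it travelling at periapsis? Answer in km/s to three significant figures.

v ≈ 1.24 km/s

Semi-major axis a = (r_p + r_a)/2 = 3759.5 km = 3.760×10⁶ m.
Vis-viva: v² = μ(2/r − 1/a) = 2.264×10¹² × (9.465×10⁻⁷ − 2.660×10⁻⁷) = 1.541×10⁶ m²/s².
v = 1241 m/s = 1.241 km/s.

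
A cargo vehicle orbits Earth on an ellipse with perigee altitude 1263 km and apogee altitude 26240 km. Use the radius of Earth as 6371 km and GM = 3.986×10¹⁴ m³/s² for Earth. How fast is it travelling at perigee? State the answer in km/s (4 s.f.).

r_p = 6371 + 1263 = 7634.0 km = 7.6340×10⁶ m.
r_a = 6371 + 26240 = 32611 km = 3.2611×10⁷ m.
Semi-major axis a = (r_p + r_a)/2 = 20122 km = 2.012×10⁷ m.
Vis-viva: v² = μ(2/r − 1/a) = 3.986×10¹⁴ × (2.620×10⁻⁷ − 4.970×10⁻⁸) = 8.462×10⁷ m²/s².
v = 9199 m/s = 9.199 km/s.

v ≈ 9.199 km/s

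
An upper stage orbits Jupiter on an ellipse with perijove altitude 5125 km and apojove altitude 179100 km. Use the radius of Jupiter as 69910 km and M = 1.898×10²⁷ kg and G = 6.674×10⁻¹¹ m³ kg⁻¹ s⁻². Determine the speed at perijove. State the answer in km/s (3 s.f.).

v ≈ 50.9 km/s

μ = GM = 6.674×10⁻¹¹ × 1.898×10²⁷ = 1.267×10¹⁷ m³/s².
r_p = 69910 + 5125 = 75035 km = 7.5035×10⁷ m.
r_a = 69910 + 179100 = 249010 km = 2.4901×10⁸ m.
Semi-major axis a = (r_p + r_a)/2 = 1.6202×10⁵ km = 1.620×10⁸ m.
Vis-viva: v² = μ(2/r − 1/a) = 1.267×10¹⁷ × (2.665×10⁻⁸ − 6.172×10⁻⁹) = 2.595×10⁹ m²/s².
v = 50940 m/s = 50.94 km/s.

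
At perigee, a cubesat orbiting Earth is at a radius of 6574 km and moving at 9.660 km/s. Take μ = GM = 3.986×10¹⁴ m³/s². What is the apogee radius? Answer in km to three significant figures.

apogee radius ≈ 21900 km

r_p = 6.574×10⁶ m.
Specific energy ε = v²/2 − μ/r = -1.397×10⁷ J/kg, so a = −μ/(2ε) = 1.426×10⁷ m.
The apsides satisfy r_p + r_a = 2a, so the apogee radius is 2a − r_p = 2.195×10⁷ m = 21948 km.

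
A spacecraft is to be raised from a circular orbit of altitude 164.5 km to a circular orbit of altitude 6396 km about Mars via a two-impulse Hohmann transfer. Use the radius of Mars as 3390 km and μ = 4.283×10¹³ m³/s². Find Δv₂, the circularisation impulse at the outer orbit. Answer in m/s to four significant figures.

r₁ = 3390 + 164.5 = 3554.5 km = 3.5545×10⁶ m.
r₂ = 3390 + 6396 = 9786.0 km = 9.7860×10⁶ m.
Transfer ellipse a_t = (r₁ + r₂)/2 = 6.670×10⁶ m.
At r₁: circular v_c1 = √(μ/r₁) = 3471 m/s; transfer-periapsis v_p = √[μ(2/r₁ − 1/a_t)] = 4205 m/s.
At r₂: circular v_c2 = √(μ/r₂) = 2092 m/s; transfer-apoapsis v_a = √[μ(2/r₂ − 1/a_t)] = 1527 m/s.
Δv₂ = v_c2 − v_a = 564.9 m/s.

Δv ≈ 564.9 m/s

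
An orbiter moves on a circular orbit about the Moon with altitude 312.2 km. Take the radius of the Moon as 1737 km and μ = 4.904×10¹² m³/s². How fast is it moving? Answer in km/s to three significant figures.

v ≈ 1.55 km/s

r = 1737 + 312.2 = 2049.2 km = 2.0492×10⁶ m.
For a circular orbit v = √(μ/r) = √(4.904×10¹² / 2.049×10⁶) = √(2.393×10⁶) = 1547 m/s.
That is 1.547 km/s.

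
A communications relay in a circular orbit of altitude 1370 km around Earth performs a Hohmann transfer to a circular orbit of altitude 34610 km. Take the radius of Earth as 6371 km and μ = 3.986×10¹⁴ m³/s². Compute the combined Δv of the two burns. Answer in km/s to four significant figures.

Δv_total ≈ 3.492 km/s

r₁ = 6371 + 1370 = 7741.0 km = 7.7410×10⁶ m.
r₂ = 6371 + 34610 = 40981 km = 4.0981×10⁷ m.
Transfer ellipse a_t = (r₁ + r₂)/2 = 2.436×10⁷ m.
At r₁: circular v_c1 = √(μ/r₁) = 7176 m/s; transfer-perigee v_p = √[μ(2/r₁ − 1/a_t)] = 9307 m/s.
Δv₁ = v_p − v_c1 = 2131 m/s.
At r₂: circular v_c2 = √(μ/r₂) = 3119 m/s; transfer-apogee v_a = √[μ(2/r₂ − 1/a_t)] = 1758 m/s.
Δv₂ = v_c2 − v_a = 1361 m/s.
Total Δv = Δv₁ + Δv₂ = 3492 m/s = 3.492 km/s.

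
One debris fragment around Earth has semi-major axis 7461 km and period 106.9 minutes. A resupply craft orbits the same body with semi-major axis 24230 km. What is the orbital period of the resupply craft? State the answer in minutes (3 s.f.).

T₂ ≈ 626 minutes

Kepler's third law: T² ∝ a³, so T₂ = T₁ (a₂/a₁)^(3/2).
a₂/a₁ = 3.248, (a₂/a₁)^(3/2) = 5.852.
T₂ = 106.9 × 5.852 = 625.6 minutes.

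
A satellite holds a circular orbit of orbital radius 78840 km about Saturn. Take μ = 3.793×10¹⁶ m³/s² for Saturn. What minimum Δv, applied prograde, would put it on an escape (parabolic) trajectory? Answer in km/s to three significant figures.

r = 78840 km = 7.884×10⁷ m.
Circular speed v_c = √(μ/r) = 21930 m/s.
Escape speed v_esc = √(2μ/r) = √2 × v_c = 31020 m/s.
Δv = v_esc − v_c = 9085 m/s = 9.085 km/s.

Δv ≈ 9.09 km/s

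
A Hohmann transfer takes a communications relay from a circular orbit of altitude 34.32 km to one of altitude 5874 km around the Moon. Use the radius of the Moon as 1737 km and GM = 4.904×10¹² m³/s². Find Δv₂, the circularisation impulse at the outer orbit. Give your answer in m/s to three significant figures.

Δv ≈ 309 m/s

r₁ = 1737 + 34.32 = 1771.3 km = 1.7713×10⁶ m.
r₂ = 1737 + 5874 = 7611.0 km = 7.6110×10⁶ m.
Transfer ellipse a_t = (r₁ + r₂)/2 = 4.691×10⁶ m.
At r₁: circular v_c1 = √(μ/r₁) = 1664 m/s; transfer-perilune v_p = √[μ(2/r₁ − 1/a_t)] = 2119 m/s.
At r₂: circular v_c2 = √(μ/r₂) = 802.7 m/s; transfer-apolune v_a = √[μ(2/r₂ − 1/a_t)] = 493.2 m/s.
Δv₂ = v_c2 − v_a = 309.5 m/s.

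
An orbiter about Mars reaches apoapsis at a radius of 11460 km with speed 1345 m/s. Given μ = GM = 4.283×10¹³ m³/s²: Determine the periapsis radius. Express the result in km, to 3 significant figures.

periapsis radius ≈ 3660 km

r_a = 1.146×10⁷ m.
Specific energy ε = v²/2 − μ/r = -2.833×10⁶ J/kg, so a = −μ/(2ε) = 7.560×10⁶ m.
The apsides satisfy r_p + r_a = 2a, so the periapsis radius is 2a − r_a = 3.659×10⁶ m = 3659.1 km.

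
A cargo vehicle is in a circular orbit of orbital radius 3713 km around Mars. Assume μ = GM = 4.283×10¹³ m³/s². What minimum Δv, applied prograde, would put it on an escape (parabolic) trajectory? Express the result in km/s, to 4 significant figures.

r = 3713 km = 3.713×10⁶ m.
Circular speed v_c = √(μ/r) = 3396 m/s.
Escape speed v_esc = √(2μ/r) = √2 × v_c = 4803 m/s.
Δv = v_esc − v_c = 1407 m/s = 1.407 km/s.

Δv ≈ 1.407 km/s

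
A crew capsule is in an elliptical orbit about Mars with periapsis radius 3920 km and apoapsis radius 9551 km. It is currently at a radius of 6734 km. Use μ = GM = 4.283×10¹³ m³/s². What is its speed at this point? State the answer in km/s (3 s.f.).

v ≈ 2.52 km/s

Semi-major axis a = (r_p + r_a)/2 = 6735.5 km = 6.736×10⁶ m.
Vis-viva: v² = μ(2/r − 1/a) = 4.283×10¹³ × (2.970×10⁻⁷ − 1.485×10⁻⁷) = 6.362×10⁶ m²/s².
v = 2522 m/s = 2.522 km/s.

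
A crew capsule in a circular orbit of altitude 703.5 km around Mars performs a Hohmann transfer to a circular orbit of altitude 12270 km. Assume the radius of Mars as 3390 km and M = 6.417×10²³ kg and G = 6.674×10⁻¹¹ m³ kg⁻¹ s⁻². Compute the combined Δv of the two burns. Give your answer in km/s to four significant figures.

Δv_total ≈ 1.427 km/s

μ = GM = 6.674×10⁻¹¹ × 6.417×10²³ = 4.283×10¹³ m³/s².
r₁ = 3390 + 703.5 = 4093.5 km = 4.0935×10⁶ m.
r₂ = 3390 + 12270 = 15660 km = 1.5660×10⁷ m.
Transfer ellipse a_t = (r₁ + r₂)/2 = 9.877×10⁶ m.
At r₁: circular v_c1 = √(μ/r₁) = 3235 m/s; transfer-periapsis v_p = √[μ(2/r₁ − 1/a_t)] = 4073 m/s.
Δv₁ = v_p − v_c1 = 838.3 m/s.
At r₂: circular v_c2 = √(μ/r₂) = 1654 m/s; transfer-apoapsis v_a = √[μ(2/r₂ − 1/a_t)] = 1065 m/s.
Δv₂ = v_c2 − v_a = 589.1 m/s.
Total Δv = Δv₁ + Δv₂ = 1427 m/s = 1.427 km/s.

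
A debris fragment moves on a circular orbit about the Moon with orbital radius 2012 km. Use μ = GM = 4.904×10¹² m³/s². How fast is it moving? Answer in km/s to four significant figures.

r = 2012 km = 2.012×10⁶ m.
For a circular orbit v = √(μ/r) = √(4.904×10¹² / 2.012×10⁶) = √(2.437×10⁶) = 1561 m/s.
That is 1.561 km/s.

v ≈ 1.561 km/s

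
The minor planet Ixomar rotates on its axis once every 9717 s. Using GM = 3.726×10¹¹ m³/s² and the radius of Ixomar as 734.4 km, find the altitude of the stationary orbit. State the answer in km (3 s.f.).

A synchronous orbit has period T, so by Kepler's third law a = (μT²/4π²)^(1/3).
μT²/4π² = 3.726×10¹¹ × (9.717×10³)² / 39.48 = 8.911×10¹⁷ m³.
a = 9.623×10⁵ m = 962.31 km.
Altitude h = a − R = 962.31 − 734.4 = 227.91 km.

h_sync ≈ 228 km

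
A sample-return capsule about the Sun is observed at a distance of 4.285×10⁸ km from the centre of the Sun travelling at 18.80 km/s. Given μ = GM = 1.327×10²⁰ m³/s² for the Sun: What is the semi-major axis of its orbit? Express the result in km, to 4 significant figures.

r = 4.285×10¹¹ m.
Specific orbital energy ε = v²/2 − μ/r = (18800)²/2 − 1.327×10²⁰/4.285×10¹¹ = -1.330×10⁸ J/kg.
Since ε = −μ/(2a), a = −μ/(2ε) = 4.990×10¹¹ m = 4.9900×10⁸ km.

a ≈ 4.990×10⁸ km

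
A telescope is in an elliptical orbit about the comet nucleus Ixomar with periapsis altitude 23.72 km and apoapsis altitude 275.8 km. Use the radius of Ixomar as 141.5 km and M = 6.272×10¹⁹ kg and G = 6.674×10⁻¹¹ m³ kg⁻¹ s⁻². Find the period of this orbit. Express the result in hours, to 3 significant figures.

T ≈ 4.24 hours

μ = GM = 6.674×10⁻¹¹ × 6.272×10¹⁹ = 4.186×10⁹ m³/s².
r_p = 141.5 + 23.72 = 165.22 km = 1.6522×10⁵ m.
r_a = 141.5 + 275.8 = 417.30 km = 4.1730×10⁵ m.
Semi-major axis a = (r_p + r_a)/2 = (165.22 + 417.30)/2 = 291.26 km = 2.913×10⁵ m.
By Kepler's third law T = 2π√(a³/μ) = 2π × 2.430×10³ = 1.527×10⁴ s.
= 4.240 hours.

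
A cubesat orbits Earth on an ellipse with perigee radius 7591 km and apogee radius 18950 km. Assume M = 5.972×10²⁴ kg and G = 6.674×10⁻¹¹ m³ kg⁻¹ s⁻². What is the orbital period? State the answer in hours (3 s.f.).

T ≈ 4.23 hours

μ = GM = 6.674×10⁻¹¹ × 5.972×10²⁴ = 3.986×10¹⁴ m³/s².
Semi-major axis a = (r_p + r_a)/2 = (7591.0 + 18950)/2 = 13270 km = 1.327×10⁷ m.
By Kepler's third law T = 2π√(a³/μ) = 2π × 2.421×10³ = 1.521×10⁴ s.
= 4.226 hours.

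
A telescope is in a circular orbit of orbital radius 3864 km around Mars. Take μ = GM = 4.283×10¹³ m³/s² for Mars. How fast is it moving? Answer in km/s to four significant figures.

r = 3864 km = 3.864×10⁶ m.
For a circular orbit v = √(μ/r) = √(4.283×10¹³ / 3.864×10⁶) = √(1.108×10⁷) = 3329 m/s.
That is 3.329 km/s.

v ≈ 3.329 km/s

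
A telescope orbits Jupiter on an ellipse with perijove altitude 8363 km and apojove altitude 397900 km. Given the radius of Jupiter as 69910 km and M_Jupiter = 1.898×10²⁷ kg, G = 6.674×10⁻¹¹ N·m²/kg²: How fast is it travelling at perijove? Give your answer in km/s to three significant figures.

μ = GM = 6.674×10⁻¹¹ × 1.898×10²⁷ = 1.267×10¹⁷ m³/s².
r_p = 69910 + 8363 = 78273 km = 7.8273×10⁷ m.
r_a = 69910 + 397900 = 467810 km = 4.6781×10⁸ m.
Semi-major axis a = (r_p + r_a)/2 = 2.7304×10⁵ km = 2.730×10⁸ m.
Vis-viva: v² = μ(2/r − 1/a) = 1.267×10¹⁷ × (2.555×10⁻⁸ − 3.662×10⁻⁹) = 2.773×10⁹ m²/s².
v = 52660 m/s = 52.66 km/s.

v ≈ 52.7 km/s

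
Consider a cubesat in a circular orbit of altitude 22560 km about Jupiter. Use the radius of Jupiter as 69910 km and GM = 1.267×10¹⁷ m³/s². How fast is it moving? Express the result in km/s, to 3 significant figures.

v ≈ 37.0 km/s

r = 69910 + 22560 = 92470 km = 9.2470×10⁷ m.
For a circular orbit v = √(μ/r) = √(1.267×10¹⁷ / 9.247×10⁷) = √(1.370×10⁹) = 37020 m/s.
That is 37.02 km/s.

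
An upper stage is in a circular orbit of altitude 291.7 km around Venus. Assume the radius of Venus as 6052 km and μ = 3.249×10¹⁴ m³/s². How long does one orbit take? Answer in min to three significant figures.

r = 6052 + 291.7 = 6343.7 km = 6.3437×10⁶ m.
Kepler's third law: T = 2π√(r³/μ) = 2π√((6.344×10⁶)³ / 3.249×10¹⁴).
r³/μ = 7.857×10⁵ s², so T = 2π × 8.864×10² = 5.570×10³ s.
Converting: 5.570×10³ s ÷ 60.00 = 92.83 min.

T ≈ 92.8 min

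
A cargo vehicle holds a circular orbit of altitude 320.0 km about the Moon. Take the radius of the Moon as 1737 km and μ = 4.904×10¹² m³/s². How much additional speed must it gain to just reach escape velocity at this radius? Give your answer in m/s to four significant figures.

Δv ≈ 639.6 m/s

r = 1737 + 320.0 = 2057.0 km = 2.0570×10⁶ m.
Circular speed v_c = √(μ/r) = 1544 m/s.
Escape speed v_esc = √(2μ/r) = √2 × v_c = 2184 m/s.
Δv = v_esc − v_c = 639.6 m/s.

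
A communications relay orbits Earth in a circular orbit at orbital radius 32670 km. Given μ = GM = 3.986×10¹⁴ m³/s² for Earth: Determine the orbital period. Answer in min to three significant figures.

r = 32670 km = 3.267×10⁷ m.
Kepler's third law: T = 2π√(r³/μ) = 2π√((3.267×10⁷)³ / 3.986×10¹⁴).
r³/μ = 8.748×10⁷ s², so T = 2π × 9.353×10³ = 5.877×10⁴ s.
Converting: 5.877×10⁴ s ÷ 60.00 = 979.5 min.

T ≈ 979 min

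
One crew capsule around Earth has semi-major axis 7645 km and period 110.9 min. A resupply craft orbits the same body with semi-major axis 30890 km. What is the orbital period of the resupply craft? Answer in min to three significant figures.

T₂ ≈ 901 min

Kepler's third law: T² ∝ a³, so T₂ = T₁ (a₂/a₁)^(3/2).
a₂/a₁ = 4.041, (a₂/a₁)^(3/2) = 8.122.
T₂ = 110.9 × 8.122 = 900.7 min.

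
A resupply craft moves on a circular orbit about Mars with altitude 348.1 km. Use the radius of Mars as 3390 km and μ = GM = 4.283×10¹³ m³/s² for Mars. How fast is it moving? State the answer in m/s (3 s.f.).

v ≈ 3380 m/s

r = 3390 + 348.1 = 3738.1 km = 3.7381×10⁶ m.
For a circular orbit v = √(μ/r) = √(4.283×10¹³ / 3.738×10⁶) = √(1.146×10⁷) = 3385 m/s.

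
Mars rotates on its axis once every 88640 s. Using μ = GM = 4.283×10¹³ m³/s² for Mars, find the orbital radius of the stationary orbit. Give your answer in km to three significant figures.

A synchronous orbit has period T, so by Kepler's third law a = (μT²/4π²)^(1/3).
μT²/4π² = 4.283×10¹³ × (8.864×10⁴)² / 39.48 = 8.524×10²¹ m³.
a = 2.043×10⁷ m = 20428 km.

r_sync ≈ 20400 km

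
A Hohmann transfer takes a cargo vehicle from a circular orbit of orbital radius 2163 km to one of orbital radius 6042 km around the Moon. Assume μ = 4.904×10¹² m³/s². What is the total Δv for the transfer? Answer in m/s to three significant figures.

Δv_total ≈ 568 m/s

r₁ = 2163 km = 2.163×10⁶ m.
r₂ = 6042 km = 6.042×10⁶ m.
Transfer ellipse a_t = (r₁ + r₂)/2 = 4.102×10⁶ m.
At r₁: circular v_c1 = √(μ/r₁) = 1506 m/s; transfer-perilune v_p = √[μ(2/r₁ − 1/a_t)] = 1827 m/s.
Δv₁ = v_p − v_c1 = 321.6 m/s.
At r₂: circular v_c2 = √(μ/r₂) = 900.9 m/s; transfer-apolune v_a = √[μ(2/r₂ − 1/a_t)] = 654.2 m/s.
Δv₂ = v_c2 − v_a = 246.7 m/s.
Total Δv = Δv₁ + Δv₂ = 568.3 m/s.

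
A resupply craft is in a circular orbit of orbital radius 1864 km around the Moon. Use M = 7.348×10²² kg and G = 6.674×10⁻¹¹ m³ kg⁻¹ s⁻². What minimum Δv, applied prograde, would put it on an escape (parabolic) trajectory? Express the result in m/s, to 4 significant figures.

Δv ≈ 671.9 m/s

μ = GM = 6.674×10⁻¹¹ × 7.348×10²² = 4.904×10¹² m³/s².
r = 1864 km = 1.864×10⁶ m.
Circular speed v_c = √(μ/r) = 1622 m/s.
Escape speed v_esc = √(2μ/r) = √2 × v_c = 2294 m/s.
Δv = v_esc − v_c = 671.9 m/s.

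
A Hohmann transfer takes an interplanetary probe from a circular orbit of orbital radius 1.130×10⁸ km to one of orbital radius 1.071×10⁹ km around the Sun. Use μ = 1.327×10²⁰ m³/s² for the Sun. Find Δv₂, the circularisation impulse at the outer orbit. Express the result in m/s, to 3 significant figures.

r₁ = 1.130×10⁸ km = 1.130×10¹¹ m.
r₂ = 1.071×10⁹ km = 1.071×10¹² m.
Transfer ellipse a_t = (r₁ + r₂)/2 = 5.920×10¹¹ m.
At r₁: circular v_c1 = √(μ/r₁) = 34270 m/s; transfer-perihelion v_p = √[μ(2/r₁ − 1/a_t)] = 46090 m/s.
At r₂: circular v_c2 = √(μ/r₂) = 11130 m/s; transfer-aphelion v_a = √[μ(2/r₂ − 1/a_t)] = 4863 m/s.
Δv₂ = v_c2 − v_a = 6268 m/s.

Δv ≈ 6270 m/s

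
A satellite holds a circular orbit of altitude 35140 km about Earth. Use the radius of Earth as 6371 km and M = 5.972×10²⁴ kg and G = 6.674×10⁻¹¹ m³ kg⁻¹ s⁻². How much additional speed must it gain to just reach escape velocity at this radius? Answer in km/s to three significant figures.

μ = GM = 6.674×10⁻¹¹ × 5.972×10²⁴ = 3.986×10¹⁴ m³/s².
r = 6371 + 35140 = 41511 km = 4.1511×10⁷ m.
Circular speed v_c = √(μ/r) = 3099 m/s.
Escape speed v_esc = √(2μ/r) = √2 × v_c = 4382 m/s.
Δv = v_esc − v_c = 1283 m/s = 1.283 km/s.

Δv ≈ 1.28 km/s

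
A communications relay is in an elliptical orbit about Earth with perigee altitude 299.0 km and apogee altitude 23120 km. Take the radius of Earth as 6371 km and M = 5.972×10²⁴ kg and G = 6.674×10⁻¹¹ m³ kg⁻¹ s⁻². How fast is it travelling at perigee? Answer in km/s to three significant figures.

v ≈ 9.87 km/s

μ = GM = 6.674×10⁻¹¹ × 5.972×10²⁴ = 3.986×10¹⁴ m³/s².
r_p = 6371 + 299.0 = 6670.0 km = 6.6700×10⁶ m.
r_a = 6371 + 23120 = 29491 km = 2.9491×10⁷ m.
Semi-major axis a = (r_p + r_a)/2 = 18080 km = 1.808×10⁷ m.
Vis-viva: v² = μ(2/r − 1/a) = 3.986×10¹⁴ × (2.999×10⁻⁷ − 5.531×10⁻⁸) = 9.747×10⁷ m²/s².
v = 9873 m/s = 9.873 km/s.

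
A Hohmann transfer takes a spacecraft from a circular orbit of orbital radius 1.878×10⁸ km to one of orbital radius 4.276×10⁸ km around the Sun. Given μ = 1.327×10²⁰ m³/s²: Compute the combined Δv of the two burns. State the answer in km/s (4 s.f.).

Δv_total ≈ 8.608 km/s

r₁ = 1.878×10⁸ km = 1.878×10¹¹ m.
r₂ = 4.276×10⁸ km = 4.276×10¹¹ m.
Transfer ellipse a_t = (r₁ + r₂)/2 = 3.077×10¹¹ m.
At r₁: circular v_c1 = √(μ/r₁) = 26580 m/s; transfer-perihelion v_p = √[μ(2/r₁ − 1/a_t)] = 31340 m/s.
Δv₁ = v_p − v_c1 = 4754 m/s.
At r₂: circular v_c2 = √(μ/r₂) = 17620 m/s; transfer-aphelion v_a = √[μ(2/r₂ − 1/a_t)] = 13760 m/s.
Δv₂ = v_c2 − v_a = 3854 m/s.
Total Δv = Δv₁ + Δv₂ = 8608 m/s = 8.608 km/s.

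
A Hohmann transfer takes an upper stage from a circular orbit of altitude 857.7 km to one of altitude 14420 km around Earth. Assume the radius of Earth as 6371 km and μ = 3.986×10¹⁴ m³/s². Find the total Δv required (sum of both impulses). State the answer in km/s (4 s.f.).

r₁ = 6371 + 857.7 = 7228.7 km = 7.2287×10⁶ m.
r₂ = 6371 + 14420 = 20791 km = 2.0791×10⁷ m.
Transfer ellipse a_t = (r₁ + r₂)/2 = 1.401×10⁷ m.
At r₁: circular v_c1 = √(μ/r₁) = 7426 m/s; transfer-perigee v_p = √[μ(2/r₁ − 1/a_t)] = 9046 m/s.
Δv₁ = v_p − v_c1 = 1620 m/s.
At r₂: circular v_c2 = √(μ/r₂) = 4379 m/s; transfer-apogee v_a = √[μ(2/r₂ − 1/a_t)] = 3145 m/s.
Δv₂ = v_c2 − v_a = 1233 m/s.
Total Δv = Δv₁ + Δv₂ = 2854 m/s = 2.854 km/s.

Δv_total ≈ 2.854 km/s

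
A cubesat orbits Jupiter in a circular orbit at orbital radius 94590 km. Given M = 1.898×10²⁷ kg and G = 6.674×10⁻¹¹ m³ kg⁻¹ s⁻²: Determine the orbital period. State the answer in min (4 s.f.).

T ≈ 270.7 min

μ = GM = 6.674×10⁻¹¹ × 1.898×10²⁷ = 1.267×10¹⁷ m³/s².
r = 94590 km = 9.459×10⁷ m.
Kepler's third law: T = 2π√(r³/μ) = 2π√((9.459×10⁷)³ / 1.267×10¹⁷).
r³/μ = 6.681×10⁶ s², so T = 2π × 2.585×10³ = 1.624×10⁴ s.
Converting: 1.624×10⁴ s ÷ 60.00 = 270.7 min.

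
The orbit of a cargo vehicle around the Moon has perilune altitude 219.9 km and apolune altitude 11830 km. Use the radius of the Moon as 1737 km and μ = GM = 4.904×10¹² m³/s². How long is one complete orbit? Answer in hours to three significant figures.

T ≈ 17.0 hours

r_p = 1737 + 219.9 = 1956.9 km = 1.9569×10⁶ m.
r_a = 1737 + 11830 = 13567 km = 1.3567×10⁷ m.
Semi-major axis a = (r_p + r_a)/2 = (1956.9 + 13567)/2 = 7761.9 km = 7.762×10⁶ m.
By Kepler's third law T = 2π√(a³/μ) = 2π × 9.765×10³ = 6.136×10⁴ s.
= 17.04 hours.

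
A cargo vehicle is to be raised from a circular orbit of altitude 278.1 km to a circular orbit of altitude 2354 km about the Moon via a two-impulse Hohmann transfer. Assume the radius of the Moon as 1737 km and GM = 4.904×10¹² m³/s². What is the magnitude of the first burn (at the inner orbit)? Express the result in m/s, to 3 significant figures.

r₁ = 1737 + 278.1 = 2015.1 km = 2.0151×10⁶ m.
r₂ = 1737 + 2354 = 4091.0 km = 4.0910×10⁶ m.
Transfer ellipse a_t = (r₁ + r₂)/2 = 3.053×10⁶ m.
At r₁: circular v_c1 = √(μ/r₁) = 1560 m/s; transfer-perilune v_p = √[μ(2/r₁ − 1/a_t)] = 1806 m/s.
Δv₁ = v_p − v_c1 = 245.8 m/s.

Δv ≈ 246 m/s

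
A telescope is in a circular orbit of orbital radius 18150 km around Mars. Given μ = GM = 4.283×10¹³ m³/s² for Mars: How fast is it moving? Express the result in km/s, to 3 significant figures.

v ≈ 1.54 km/s

r = 18150 km = 1.815×10⁷ m.
For a circular orbit v = √(μ/r) = √(4.283×10¹³ / 1.815×10⁷) = √(2.360×10⁶) = 1536 m/s.
That is 1.536 km/s.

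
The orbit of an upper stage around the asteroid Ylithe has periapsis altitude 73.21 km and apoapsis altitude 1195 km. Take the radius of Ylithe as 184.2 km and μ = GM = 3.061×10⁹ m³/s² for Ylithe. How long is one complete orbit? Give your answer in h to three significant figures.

T ≈ 23.4 h

r_p = 184.2 + 73.21 = 257.41 km = 2.5741×10⁵ m.
r_a = 184.2 + 1195 = 1379.2 km = 1.3792×10⁶ m.
Semi-major axis a = (r_p + r_a)/2 = (257.41 + 1379.2)/2 = 818.31 km = 8.183×10⁵ m.
By Kepler's third law T = 2π√(a³/μ) = 2π × 1.338×10⁴ = 8.407×10⁴ s.
= 23.35 h.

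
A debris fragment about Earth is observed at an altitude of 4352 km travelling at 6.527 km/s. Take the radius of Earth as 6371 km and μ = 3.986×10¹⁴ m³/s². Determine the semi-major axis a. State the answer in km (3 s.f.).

a ≈ 12600 km

r = 6371 + 4352 = 10723 km = 1.072×10⁷ m.
Specific orbital energy ε = v²/2 − μ/r = (6527)²/2 − 3.986×10¹⁴/1.072×10⁷ = -1.587×10⁷ J/kg.
Since ε = −μ/(2a), a = −μ/(2ε) = 1.256×10⁷ m = 12557 km.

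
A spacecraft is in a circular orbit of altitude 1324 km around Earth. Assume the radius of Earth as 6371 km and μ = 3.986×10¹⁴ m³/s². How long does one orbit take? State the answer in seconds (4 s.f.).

T ≈ 6718 seconds

r = 6371 + 1324 = 7695.0 km = 7.6950×10⁶ m.
Kepler's third law: T = 2π√(r³/μ) = 2π√((7.695×10⁶)³ / 3.986×10¹⁴).
r³/μ = 1.143×10⁶ s², so T = 2π × 1.069×10³ = 6.718×10³ s.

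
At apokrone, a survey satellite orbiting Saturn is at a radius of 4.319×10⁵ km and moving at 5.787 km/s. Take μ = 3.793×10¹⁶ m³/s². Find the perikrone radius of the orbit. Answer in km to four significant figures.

r_a = 4.319×10⁸ m.
Specific energy ε = v²/2 − μ/r = -7.108×10⁷ J/kg, so a = −μ/(2ε) = 2.668×10⁸ m.
The apsides satisfy r_p + r_a = 2a, so the perikrone radius is 2a − r_a = 1.017×10⁸ m = 1.0175×10⁵ km.

perikrone radius ≈ 1.017×10⁵ km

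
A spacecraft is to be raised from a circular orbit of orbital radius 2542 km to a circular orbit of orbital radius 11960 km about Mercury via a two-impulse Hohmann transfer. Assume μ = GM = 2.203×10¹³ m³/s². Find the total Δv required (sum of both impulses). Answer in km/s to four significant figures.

r₁ = 2542 km = 2.542×10⁶ m.
r₂ = 11960 km = 1.196×10⁷ m.
Transfer ellipse a_t = (r₁ + r₂)/2 = 7.251×10⁶ m.
At r₁: circular v_c1 = √(μ/r₁) = 2944 m/s; transfer-periherm v_p = √[μ(2/r₁ − 1/a_t)] = 3781 m/s.
Δv₁ = v_p − v_c1 = 836.9 m/s.
At r₂: circular v_c2 = √(μ/r₂) = 1357 m/s; transfer-apoherm v_a = √[μ(2/r₂ − 1/a_t)] = 803.6 m/s.
Δv₂ = v_c2 − v_a = 553.6 m/s.
Total Δv = Δv₁ + Δv₂ = 1391 m/s = 1.391 km/s.

Δv_total ≈ 1.391 km/s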